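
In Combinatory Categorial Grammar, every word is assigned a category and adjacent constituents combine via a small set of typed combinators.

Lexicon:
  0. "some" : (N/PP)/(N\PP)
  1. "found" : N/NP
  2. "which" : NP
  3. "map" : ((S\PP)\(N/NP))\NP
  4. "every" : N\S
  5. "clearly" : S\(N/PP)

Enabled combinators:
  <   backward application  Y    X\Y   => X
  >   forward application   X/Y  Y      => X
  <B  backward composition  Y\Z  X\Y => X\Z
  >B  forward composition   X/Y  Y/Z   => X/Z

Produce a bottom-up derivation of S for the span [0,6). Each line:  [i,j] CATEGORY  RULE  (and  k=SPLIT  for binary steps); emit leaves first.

[0,1] (N/PP)/(N\PP)  lex  "some"
[1,2] N/NP  lex  "found"
[2,3] NP  lex  "which"
[3,4] ((S\PP)\(N/NP))\NP  lex  "map"
[2,4] (S\PP)\(N/NP)  <  k=3
[1,4] S\PP  <  k=2
[4,5] N\S  lex  "every"
[1,5] N\PP  <B  k=4
[0,5] N/PP  >  k=1
[5,6] S\(N/PP)  lex  "clearly"
[0,6] S  <  k=5

[0,6] S   <
  [0,5] N/PP   >
    [0,1] "some" : (N/PP)/(N\PP)
    [1,5] N\PP   <B
      [1,4] S\PP   <
        [1,2] "found" : N/NP
        [2,4] (S\PP)\(N/NP)   <
          [2,3] "which" : NP
          [3,4] "map" : ((S\PP)\(N/NP))\NP
      [4,5] "every" : N\S
  [5,6] "clearly" : S\(N/PP)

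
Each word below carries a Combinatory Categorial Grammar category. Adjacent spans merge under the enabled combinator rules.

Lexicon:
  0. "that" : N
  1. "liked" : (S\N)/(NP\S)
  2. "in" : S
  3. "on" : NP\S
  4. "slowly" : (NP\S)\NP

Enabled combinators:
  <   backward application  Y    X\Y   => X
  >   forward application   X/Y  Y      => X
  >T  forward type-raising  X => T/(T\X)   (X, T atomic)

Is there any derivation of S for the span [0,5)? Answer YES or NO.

YES

[0,5] S   >
  [0,1] S/(S\N)   >T
    [0,1] "that" : N
  [1,5] S\N   >
    [1,2] "liked" : (S\N)/(NP\S)
    [2,5] NP\S   <
      [2,4] NP   >
        [2,3] NP/(NP\S)   >T
          [2,3] "in" : S
        [3,4] "on" : NP\S
      [4,5] "slowly" : (NP\S)\NP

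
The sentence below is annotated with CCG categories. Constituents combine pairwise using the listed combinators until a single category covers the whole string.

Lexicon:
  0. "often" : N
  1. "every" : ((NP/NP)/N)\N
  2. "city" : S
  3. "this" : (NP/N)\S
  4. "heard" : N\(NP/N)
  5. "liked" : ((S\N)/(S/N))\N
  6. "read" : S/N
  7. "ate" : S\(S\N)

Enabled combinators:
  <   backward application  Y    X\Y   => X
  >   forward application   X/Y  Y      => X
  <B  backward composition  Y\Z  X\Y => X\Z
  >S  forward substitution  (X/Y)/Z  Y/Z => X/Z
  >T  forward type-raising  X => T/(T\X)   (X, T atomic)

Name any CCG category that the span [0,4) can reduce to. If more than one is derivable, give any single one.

[0,8] S   <
  [0,7] S\N   >
    [0,6] (S\N)/(S/N)   <
      [0,5] N   <
        [0,4] NP/N   >S
          [0,2] (NP/NP)/N   <
            [0,1] "often" : N
            [1,2] "every" : ((NP/NP)/N)\N
          [2,4] NP/N   <
            [2,3] "city" : S
            [3,4] "this" : (NP/N)\S
        [4,5] "heard" : N\(NP/N)
      [5,6] "liked" : ((S\N)/(S/N))\N
    [6,7] "read" : S/N
  [7,8] "ate" : S\(S\N)

NP/N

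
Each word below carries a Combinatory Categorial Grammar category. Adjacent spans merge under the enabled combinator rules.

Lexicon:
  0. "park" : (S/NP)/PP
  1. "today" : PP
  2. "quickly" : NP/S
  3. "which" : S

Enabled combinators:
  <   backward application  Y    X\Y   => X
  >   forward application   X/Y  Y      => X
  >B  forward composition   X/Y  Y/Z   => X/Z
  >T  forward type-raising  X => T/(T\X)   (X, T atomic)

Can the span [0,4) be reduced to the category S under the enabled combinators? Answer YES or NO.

YES

[0,4] S   >
  [0,2] S/NP   >
    [0,1] "park" : (S/NP)/PP
    [1,2] "today" : PP
  [2,4] NP   >
    [2,3] "quickly" : NP/S
    [3,4] "which" : S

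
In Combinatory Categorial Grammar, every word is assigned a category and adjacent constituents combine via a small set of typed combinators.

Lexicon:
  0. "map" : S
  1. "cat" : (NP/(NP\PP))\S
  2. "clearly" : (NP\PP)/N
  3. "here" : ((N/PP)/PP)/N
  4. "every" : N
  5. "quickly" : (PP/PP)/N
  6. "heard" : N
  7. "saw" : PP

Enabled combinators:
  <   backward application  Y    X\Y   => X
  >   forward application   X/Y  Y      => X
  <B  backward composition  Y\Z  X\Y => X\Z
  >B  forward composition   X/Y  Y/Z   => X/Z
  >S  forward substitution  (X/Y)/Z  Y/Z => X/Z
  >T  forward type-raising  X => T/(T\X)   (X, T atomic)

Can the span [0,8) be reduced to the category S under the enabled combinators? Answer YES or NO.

NO

S (NP/(NP\PP))\S (NP\PP)/N ((N/PP)/PP)/N N (PP/PP)/N N PP
CKY chart[0,8] = {N/(N\NP), NP, NP/(NP\NP), NP/(N\N), NP/(PP\PP), NP/PP, PP/(PP\NP), S/(S\NP)}; S ∉ chart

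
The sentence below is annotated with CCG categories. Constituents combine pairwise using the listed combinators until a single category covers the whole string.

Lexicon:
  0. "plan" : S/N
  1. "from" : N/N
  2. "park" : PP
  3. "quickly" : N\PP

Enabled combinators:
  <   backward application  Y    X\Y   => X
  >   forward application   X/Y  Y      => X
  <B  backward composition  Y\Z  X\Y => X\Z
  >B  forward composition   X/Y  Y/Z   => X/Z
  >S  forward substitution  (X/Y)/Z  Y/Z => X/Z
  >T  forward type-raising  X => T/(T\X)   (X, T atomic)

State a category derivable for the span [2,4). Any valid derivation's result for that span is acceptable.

N

[0,4] S   >
  [0,2] S/N   >B
    [0,1] "plan" : S/N
    [1,2] "from" : N/N
  [2,4] N   >
    [2,3] N/(N\PP)   >T
      [2,3] "park" : PP
    [3,4] "quickly" : N\PP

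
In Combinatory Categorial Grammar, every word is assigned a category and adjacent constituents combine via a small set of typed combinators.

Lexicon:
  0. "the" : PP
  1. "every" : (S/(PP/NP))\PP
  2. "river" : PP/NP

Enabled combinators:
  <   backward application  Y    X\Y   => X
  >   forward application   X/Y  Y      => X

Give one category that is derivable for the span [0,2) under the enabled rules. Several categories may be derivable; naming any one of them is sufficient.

S/(PP/NP)

[0,3] S   >
  [0,2] S/(PP/NP)   <
    [0,1] "the" : PP
    [1,2] "every" : (S/(PP/NP))\PP
  [2,3] "river" : PP/NP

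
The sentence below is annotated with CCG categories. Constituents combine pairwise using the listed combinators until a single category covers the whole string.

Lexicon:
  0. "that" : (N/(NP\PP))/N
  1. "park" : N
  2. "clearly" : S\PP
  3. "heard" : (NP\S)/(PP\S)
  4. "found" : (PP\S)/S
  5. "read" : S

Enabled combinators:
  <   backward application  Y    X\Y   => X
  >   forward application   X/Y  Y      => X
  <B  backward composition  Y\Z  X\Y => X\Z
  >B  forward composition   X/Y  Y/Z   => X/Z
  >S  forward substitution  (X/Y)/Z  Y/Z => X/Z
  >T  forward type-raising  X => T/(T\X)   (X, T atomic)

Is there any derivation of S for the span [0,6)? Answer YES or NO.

NO

(N/(NP\PP))/N N S\PP (NP\S)/(PP\S) (PP\S)/S S
CKY chart[0,6] = {N, N/(N\N), NP/(NP\N), PP/(PP\N), S/(S\N)}; S ∉ chart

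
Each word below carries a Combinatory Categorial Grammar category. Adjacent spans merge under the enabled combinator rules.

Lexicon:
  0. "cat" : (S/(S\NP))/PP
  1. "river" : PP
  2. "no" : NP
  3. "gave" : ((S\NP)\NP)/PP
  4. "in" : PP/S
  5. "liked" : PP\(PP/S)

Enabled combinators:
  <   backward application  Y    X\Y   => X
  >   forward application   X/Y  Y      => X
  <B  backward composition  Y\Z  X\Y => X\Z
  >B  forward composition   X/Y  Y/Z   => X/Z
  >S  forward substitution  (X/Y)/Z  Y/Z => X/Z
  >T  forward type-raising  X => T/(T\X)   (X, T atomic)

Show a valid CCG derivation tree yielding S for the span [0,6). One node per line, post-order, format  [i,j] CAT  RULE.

[0,6] S   >
  [0,2] S/(S\NP)   >
    [0,1] "cat" : (S/(S\NP))/PP
    [1,2] "river" : PP
  [2,6] S\NP   <
    [2,3] "no" : NP
    [3,6] (S\NP)\NP   >
      [3,4] "gave" : ((S\NP)\NP)/PP
      [4,6] PP   <
        [4,5] "in" : PP/S
        [5,6] "liked" : PP\(PP/S)

[0,1] (S/(S\NP))/PP  lex  "cat"
[1,2] PP  lex  "river"
[0,2] S/(S\NP)  >  k=1
[2,3] NP  lex  "no"
[3,4] ((S\NP)\NP)/PP  lex  "gave"
[4,5] PP/S  lex  "in"
[5,6] PP\(PP/S)  lex  "liked"
[4,6] PP  <  k=5
[3,6] (S\NP)\NP  >  k=4
[2,6] S\NP  <  k=3
[0,6] S  >  k=2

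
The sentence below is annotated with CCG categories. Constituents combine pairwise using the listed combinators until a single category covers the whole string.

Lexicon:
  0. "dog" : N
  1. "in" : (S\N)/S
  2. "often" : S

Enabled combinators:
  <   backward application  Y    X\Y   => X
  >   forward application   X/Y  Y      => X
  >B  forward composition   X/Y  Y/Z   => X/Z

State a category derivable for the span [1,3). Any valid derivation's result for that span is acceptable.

[0,3] S   <
  [0,1] "dog" : N
  [1,3] S\N   >
    [1,2] "in" : (S\N)/S
    [2,3] "often" : S

S\N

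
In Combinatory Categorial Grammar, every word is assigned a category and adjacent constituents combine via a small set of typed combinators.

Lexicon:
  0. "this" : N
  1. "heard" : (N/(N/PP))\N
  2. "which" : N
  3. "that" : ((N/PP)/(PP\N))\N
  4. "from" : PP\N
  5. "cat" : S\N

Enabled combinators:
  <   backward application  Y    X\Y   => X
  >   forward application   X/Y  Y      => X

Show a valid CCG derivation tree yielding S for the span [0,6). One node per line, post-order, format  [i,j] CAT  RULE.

[0,6] S   <
  [0,5] N   >
    [0,2] N/(N/PP)   <
      [0,1] "this" : N
      [1,2] "heard" : (N/(N/PP))\N
    [2,5] N/PP   >
      [2,4] (N/PP)/(PP\N)   <
        [2,3] "which" : N
        [3,4] "that" : ((N/PP)/(PP\N))\N
      [4,5] "from" : PP\N
  [5,6] "cat" : S\N

[0,1] N  lex  "this"
[1,2] (N/(N/PP))\N  lex  "heard"
[0,2] N/(N/PP)  <  k=1
[2,3] N  lex  "which"
[3,4] ((N/PP)/(PP\N))\N  lex  "that"
[2,4] (N/PP)/(PP\N)  <  k=3
[4,5] PP\N  lex  "from"
[2,5] N/PP  >  k=4
[0,5] N  >  k=2
[5,6] S\N  lex  "cat"
[0,6] S  <  k=5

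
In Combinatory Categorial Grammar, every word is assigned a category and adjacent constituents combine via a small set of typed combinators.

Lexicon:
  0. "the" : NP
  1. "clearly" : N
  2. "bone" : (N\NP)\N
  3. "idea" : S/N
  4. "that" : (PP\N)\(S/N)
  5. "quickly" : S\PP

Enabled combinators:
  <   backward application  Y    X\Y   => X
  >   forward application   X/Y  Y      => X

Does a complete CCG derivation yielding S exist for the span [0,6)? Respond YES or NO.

[0,6] S   <
  [0,5] PP   <
    [0,3] N   <
      [0,1] "the" : NP
      [1,3] N\NP   <
        [1,2] "clearly" : N
        [2,3] "bone" : (N\NP)\N
    [3,5] PP\N   <
      [3,4] "idea" : S/N
      [4,5] "that" : (PP\N)\(S/N)
  [5,6] "quickly" : S\PP

YES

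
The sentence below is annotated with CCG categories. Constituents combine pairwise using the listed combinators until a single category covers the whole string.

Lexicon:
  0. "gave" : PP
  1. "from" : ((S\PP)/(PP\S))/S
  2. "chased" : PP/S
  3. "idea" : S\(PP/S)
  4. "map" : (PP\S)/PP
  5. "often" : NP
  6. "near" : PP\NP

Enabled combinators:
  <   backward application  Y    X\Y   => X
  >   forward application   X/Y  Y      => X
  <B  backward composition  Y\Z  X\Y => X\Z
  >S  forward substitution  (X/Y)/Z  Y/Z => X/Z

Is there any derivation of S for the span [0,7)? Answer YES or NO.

YES

[0,7] S   <
  [0,1] "gave" : PP
  [1,7] S\PP   >
    [1,4] (S\PP)/(PP\S)   >
      [1,2] "from" : ((S\PP)/(PP\S))/S
      [2,4] S   <
        [2,3] "chased" : PP/S
        [3,4] "idea" : S\(PP/S)
    [4,7] PP\S   >
      [4,5] "map" : (PP\S)/PP
      [5,7] PP   <
        [5,6] "often" : NP
        [6,7] "near" : PP\NP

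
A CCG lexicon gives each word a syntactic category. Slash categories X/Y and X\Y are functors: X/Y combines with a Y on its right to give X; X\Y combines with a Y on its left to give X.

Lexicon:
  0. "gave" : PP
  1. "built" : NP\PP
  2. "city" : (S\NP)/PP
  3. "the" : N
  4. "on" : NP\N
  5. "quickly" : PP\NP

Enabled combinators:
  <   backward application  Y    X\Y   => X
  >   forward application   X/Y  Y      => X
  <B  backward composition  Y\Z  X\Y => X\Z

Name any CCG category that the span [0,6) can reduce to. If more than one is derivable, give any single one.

S

[0,6] S   <
  [0,1] "gave" : PP
  [1,6] S\PP   <B
    [1,2] "built" : NP\PP
    [2,6] S\NP   >
      [2,3] "city" : (S\NP)/PP
      [3,6] PP   <
        [3,5] NP   <
          [3,4] "the" : N
          [4,5] "on" : NP\N
        [5,6] "quickly" : PP\NP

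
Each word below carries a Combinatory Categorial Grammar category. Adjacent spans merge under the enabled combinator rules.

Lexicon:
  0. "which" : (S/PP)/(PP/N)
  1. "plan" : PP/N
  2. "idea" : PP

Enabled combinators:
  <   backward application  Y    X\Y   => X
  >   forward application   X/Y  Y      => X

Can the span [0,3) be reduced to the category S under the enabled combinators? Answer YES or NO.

[0,3] S   >
  [0,2] S/PP   >
    [0,1] "which" : (S/PP)/(PP/N)
    [1,2] "plan" : PP/N
  [2,3] "idea" : PP

YES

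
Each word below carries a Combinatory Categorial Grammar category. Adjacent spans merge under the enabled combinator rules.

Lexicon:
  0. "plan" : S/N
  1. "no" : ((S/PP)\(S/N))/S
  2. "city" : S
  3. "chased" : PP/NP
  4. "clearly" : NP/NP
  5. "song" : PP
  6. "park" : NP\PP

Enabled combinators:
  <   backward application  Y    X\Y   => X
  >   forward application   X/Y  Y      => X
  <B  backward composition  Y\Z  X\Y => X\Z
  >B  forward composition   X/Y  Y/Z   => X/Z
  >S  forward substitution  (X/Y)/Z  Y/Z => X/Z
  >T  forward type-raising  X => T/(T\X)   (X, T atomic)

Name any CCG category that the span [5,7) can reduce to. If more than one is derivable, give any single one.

NP

[0,7] S   >
  [0,3] S/PP   <
    [0,1] "plan" : S/N
    [1,3] (S/PP)\(S/N)   >
      [1,2] "no" : ((S/PP)\(S/N))/S
      [2,3] "city" : S
  [3,7] PP   >
    [3,5] PP/NP   >B
      [3,4] "chased" : PP/NP
      [4,5] "clearly" : NP/NP
    [5,7] NP   >
      [5,6] NP/(NP\PP)   >T
        [5,6] "song" : PP
      [6,7] "park" : NP\PP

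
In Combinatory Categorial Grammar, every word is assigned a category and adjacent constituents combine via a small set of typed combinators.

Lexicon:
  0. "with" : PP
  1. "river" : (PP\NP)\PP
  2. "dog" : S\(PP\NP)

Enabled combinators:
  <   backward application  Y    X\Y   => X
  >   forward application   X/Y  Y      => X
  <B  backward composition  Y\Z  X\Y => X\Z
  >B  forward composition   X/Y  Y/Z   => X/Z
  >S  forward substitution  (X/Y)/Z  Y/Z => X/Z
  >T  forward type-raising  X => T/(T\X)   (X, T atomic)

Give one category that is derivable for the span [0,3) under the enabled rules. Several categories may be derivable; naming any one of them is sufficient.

[0,3] S   <
  [0,1] "with" : PP
  [1,3] S\PP   <B
    [1,2] "river" : (PP\NP)\PP
    [2,3] "dog" : S\(PP\NP)

S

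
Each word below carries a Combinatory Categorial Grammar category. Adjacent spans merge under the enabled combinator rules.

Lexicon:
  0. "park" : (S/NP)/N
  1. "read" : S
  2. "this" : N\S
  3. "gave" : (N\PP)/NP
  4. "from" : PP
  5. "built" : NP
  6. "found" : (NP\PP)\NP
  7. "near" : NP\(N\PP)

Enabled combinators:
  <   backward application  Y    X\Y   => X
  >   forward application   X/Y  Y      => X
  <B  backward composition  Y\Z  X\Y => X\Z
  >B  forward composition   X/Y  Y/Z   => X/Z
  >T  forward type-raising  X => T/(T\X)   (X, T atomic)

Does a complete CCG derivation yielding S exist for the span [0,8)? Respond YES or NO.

YES

[0,8] S   >
  [0,3] S/NP   >
    [0,1] "park" : (S/NP)/N
    [1,3] N   >
      [1,2] N/(N\S)   >T
        [1,2] "read" : S
      [2,3] "this" : N\S
  [3,8] NP   <
    [3,7] N\PP   >
      [3,4] "gave" : (N\PP)/NP
      [4,7] NP   <
        [4,5] "from" : PP
        [5,7] NP\PP   <
          [5,6] "built" : NP
          [6,7] "found" : (NP\PP)\NP
    [7,8] "near" : NP\(N\PP)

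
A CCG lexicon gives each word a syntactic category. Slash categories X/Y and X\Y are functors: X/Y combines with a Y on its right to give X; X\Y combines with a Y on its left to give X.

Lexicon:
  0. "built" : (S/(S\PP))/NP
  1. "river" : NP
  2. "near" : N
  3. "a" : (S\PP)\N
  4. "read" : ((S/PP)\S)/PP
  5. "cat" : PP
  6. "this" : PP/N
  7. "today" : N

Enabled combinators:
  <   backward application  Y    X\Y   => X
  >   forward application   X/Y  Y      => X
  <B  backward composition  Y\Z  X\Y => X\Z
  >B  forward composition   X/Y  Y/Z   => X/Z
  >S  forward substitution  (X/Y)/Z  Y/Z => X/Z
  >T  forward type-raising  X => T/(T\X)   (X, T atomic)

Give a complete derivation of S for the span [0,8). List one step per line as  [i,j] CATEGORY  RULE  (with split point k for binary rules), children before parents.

[0,8] S   >
  [0,6] S/PP   <
    [0,4] S   >
      [0,2] S/(S\PP)   >
        [0,1] "built" : (S/(S\PP))/NP
        [1,2] "river" : NP
      [2,4] S\PP   <
        [2,3] "near" : N
        [3,4] "a" : (S\PP)\N
    [4,6] (S/PP)\S   >
      [4,5] "read" : ((S/PP)\S)/PP
      [5,6] "cat" : PP
  [6,8] PP   >
    [6,7] "this" : PP/N
    [7,8] "today" : N

[0,1] (S/(S\PP))/NP  lex  "built"
[1,2] NP  lex  "river"
[0,2] S/(S\PP)  >  k=1
[2,3] N  lex  "near"
[3,4] (S\PP)\N  lex  "a"
[2,4] S\PP  <  k=3
[0,4] S  >  k=2
[4,5] ((S/PP)\S)/PP  lex  "read"
[5,6] PP  lex  "cat"
[4,6] (S/PP)\S  >  k=5
[0,6] S/PP  <  k=4
[6,7] PP/N  lex  "this"
[7,8] N  lex  "today"
[6,8] PP  >  k=7
[0,8] S  >  k=6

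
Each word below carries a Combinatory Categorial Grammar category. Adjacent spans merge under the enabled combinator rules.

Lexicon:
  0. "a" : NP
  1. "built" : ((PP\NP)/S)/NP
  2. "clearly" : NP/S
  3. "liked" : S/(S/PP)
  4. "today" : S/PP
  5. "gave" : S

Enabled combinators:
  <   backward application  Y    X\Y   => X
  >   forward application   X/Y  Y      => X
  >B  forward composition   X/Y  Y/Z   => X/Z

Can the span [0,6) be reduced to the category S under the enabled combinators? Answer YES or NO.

NO

NP ((PP\NP)/S)/NP NP/S S/(S/PP) S/PP S
CKY chart[0,6] = {PP}; S ∉ chart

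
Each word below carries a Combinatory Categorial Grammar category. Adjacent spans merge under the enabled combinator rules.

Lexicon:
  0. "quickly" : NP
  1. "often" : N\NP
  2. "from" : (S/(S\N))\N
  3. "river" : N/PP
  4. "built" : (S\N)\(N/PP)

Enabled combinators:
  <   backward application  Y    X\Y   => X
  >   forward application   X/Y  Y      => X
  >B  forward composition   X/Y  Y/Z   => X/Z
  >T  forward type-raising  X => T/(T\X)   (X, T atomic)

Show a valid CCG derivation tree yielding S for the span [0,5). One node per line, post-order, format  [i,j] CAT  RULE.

[0,1] NP  lex  "quickly"
[0,1] N/(N\NP)  >T
[1,2] N\NP  lex  "often"
[0,2] N  >  k=1
[2,3] (S/(S\N))\N  lex  "from"
[0,3] S/(S\N)  <  k=2
[3,4] N/PP  lex  "river"
[4,5] (S\N)\(N/PP)  lex  "built"
[3,5] S\N  <  k=4
[0,5] S  >  k=3

[0,5] S   >
  [0,3] S/(S\N)   <
    [0,2] N   >
      [0,1] N/(N\NP)   >T
        [0,1] "quickly" : NP
      [1,2] "often" : N\NP
    [2,3] "from" : (S/(S\N))\N
  [3,5] S\N   <
    [3,4] "river" : N/PP
    [4,5] "built" : (S\N)\(N/PP)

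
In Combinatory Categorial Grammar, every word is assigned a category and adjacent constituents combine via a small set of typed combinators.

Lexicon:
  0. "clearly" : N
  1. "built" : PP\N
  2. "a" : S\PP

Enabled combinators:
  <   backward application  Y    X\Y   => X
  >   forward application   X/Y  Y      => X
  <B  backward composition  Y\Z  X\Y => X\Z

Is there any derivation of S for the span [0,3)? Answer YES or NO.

[0,3] S   <
  [0,2] PP   <
    [0,1] "clearly" : N
    [1,2] "built" : PP\N
  [2,3] "a" : S\PP

YES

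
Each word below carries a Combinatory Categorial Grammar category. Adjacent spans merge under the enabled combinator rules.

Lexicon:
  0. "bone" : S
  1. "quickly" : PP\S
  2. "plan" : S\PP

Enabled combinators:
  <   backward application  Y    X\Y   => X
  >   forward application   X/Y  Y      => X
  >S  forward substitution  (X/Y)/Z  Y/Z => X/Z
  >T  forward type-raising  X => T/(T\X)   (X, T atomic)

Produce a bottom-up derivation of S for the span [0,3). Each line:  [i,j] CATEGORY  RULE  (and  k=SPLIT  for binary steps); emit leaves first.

[0,3] S   <
  [0,2] PP   <
    [0,1] "bone" : S
    [1,2] "quickly" : PP\S
  [2,3] "plan" : S\PP

[0,1] S  lex  "bone"
[1,2] PP\S  lex  "quickly"
[0,2] PP  <  k=1
[2,3] S\PP  lex  "plan"
[0,3] S  <  k=2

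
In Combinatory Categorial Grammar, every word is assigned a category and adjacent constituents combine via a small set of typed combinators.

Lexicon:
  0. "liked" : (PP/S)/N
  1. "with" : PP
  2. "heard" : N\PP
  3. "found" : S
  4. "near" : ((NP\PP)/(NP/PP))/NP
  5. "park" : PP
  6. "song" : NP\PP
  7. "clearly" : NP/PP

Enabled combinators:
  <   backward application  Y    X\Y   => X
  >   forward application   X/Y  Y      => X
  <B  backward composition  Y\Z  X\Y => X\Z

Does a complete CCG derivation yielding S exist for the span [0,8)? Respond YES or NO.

NO

(PP/S)/N PP N\PP S ((NP\PP)/(NP/PP))/NP PP NP\PP NP/PP
CKY chart[0,8] = {NP}; S ∉ chart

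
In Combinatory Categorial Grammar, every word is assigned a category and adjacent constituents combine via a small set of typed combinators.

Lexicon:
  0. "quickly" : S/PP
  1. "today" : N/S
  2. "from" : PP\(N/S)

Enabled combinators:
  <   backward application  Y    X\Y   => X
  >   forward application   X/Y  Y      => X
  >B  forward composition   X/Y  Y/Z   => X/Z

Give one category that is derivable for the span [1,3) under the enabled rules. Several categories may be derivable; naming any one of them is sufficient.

PP

[0,3] S   >
  [0,1] "quickly" : S/PP
  [1,3] PP   <
    [1,2] "today" : N/S
    [2,3] "from" : PP\(N/S)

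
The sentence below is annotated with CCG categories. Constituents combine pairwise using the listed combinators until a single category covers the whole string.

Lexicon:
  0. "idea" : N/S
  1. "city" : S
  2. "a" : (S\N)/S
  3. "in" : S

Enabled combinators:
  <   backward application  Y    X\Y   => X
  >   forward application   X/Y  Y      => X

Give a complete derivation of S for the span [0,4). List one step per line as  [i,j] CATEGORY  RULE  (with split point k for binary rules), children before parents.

[0,1] N/S  lex  "idea"
[1,2] S  lex  "city"
[0,2] N  >  k=1
[2,3] (S\N)/S  lex  "a"
[3,4] S  lex  "in"
[2,4] S\N  >  k=3
[0,4] S  <  k=2

[0,4] S   <
  [0,2] N   >
    [0,1] "idea" : N/S
    [1,2] "city" : S
  [2,4] S\N   >
    [2,3] "a" : (S\N)/S
    [3,4] "in" : S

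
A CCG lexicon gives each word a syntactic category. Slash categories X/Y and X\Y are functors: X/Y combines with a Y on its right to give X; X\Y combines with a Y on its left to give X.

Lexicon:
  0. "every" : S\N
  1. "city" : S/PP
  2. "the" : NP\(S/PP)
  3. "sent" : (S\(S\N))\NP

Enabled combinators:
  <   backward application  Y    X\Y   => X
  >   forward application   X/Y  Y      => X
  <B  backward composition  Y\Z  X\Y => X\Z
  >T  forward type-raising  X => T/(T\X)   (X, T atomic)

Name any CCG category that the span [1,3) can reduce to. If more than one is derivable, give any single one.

NP

[0,4] S   <
  [0,1] "every" : S\N
  [1,4] S\(S\N)   <
    [1,3] NP   <
      [1,2] "city" : S/PP
      [2,3] "the" : NP\(S/PP)
    [3,4] "sent" : (S\(S\N))\NP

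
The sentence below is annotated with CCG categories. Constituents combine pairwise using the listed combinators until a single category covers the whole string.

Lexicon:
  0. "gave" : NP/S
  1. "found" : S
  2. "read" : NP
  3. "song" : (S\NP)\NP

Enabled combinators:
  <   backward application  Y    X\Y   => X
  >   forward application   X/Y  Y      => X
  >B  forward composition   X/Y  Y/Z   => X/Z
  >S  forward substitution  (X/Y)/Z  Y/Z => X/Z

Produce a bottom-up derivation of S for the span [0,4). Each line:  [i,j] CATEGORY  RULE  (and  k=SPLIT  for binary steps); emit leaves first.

[0,4] S   <
  [0,2] NP   >
    [0,1] "gave" : NP/S
    [1,2] "found" : S
  [2,4] S\NP   <
    [2,3] "read" : NP
    [3,4] "song" : (S\NP)\NP

[0,1] NP/S  lex  "gave"
[1,2] S  lex  "found"
[0,2] NP  >  k=1
[2,3] NP  lex  "read"
[3,4] (S\NP)\NP  lex  "song"
[2,4] S\NP  <  k=3
[0,4] S  <  k=2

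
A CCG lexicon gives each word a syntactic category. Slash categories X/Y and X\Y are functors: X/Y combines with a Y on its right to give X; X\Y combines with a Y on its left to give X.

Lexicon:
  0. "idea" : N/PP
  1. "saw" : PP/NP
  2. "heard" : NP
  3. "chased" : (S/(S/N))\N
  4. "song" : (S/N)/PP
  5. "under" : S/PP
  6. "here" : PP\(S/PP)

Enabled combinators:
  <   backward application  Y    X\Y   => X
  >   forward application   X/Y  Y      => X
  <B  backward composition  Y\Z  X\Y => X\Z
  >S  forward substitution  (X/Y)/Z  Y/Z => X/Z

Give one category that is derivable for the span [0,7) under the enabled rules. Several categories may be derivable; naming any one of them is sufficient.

S

[0,7] S   >
  [0,4] S/(S/N)   <
    [0,3] N   >
      [0,1] "idea" : N/PP
      [1,3] PP   >
        [1,2] "saw" : PP/NP
        [2,3] "heard" : NP
    [3,4] "chased" : (S/(S/N))\N
  [4,7] S/N   >
    [4,5] "song" : (S/N)/PP
    [5,7] PP   <
      [5,6] "under" : S/PP
      [6,7] "here" : PP\(S/PP)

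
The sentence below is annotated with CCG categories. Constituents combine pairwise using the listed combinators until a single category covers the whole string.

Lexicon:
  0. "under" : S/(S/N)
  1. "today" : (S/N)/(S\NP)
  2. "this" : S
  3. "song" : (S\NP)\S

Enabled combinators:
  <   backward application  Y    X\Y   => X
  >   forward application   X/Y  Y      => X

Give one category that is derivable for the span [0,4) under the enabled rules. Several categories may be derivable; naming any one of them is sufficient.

[0,4] S   >
  [0,1] "under" : S/(S/N)
  [1,4] S/N   >
    [1,2] "today" : (S/N)/(S\NP)
    [2,4] S\NP   <
      [2,3] "this" : S
      [3,4] "song" : (S\NP)\S

S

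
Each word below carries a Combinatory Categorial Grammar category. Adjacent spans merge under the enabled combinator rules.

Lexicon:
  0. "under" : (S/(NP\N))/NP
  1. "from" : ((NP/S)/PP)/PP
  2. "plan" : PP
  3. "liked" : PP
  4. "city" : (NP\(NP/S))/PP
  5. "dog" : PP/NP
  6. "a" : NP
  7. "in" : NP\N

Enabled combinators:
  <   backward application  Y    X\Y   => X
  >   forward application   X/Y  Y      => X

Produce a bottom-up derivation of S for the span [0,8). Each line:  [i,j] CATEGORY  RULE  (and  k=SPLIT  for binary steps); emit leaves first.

[0,8] S   >
  [0,7] S/(NP\N)   >
    [0,1] "under" : (S/(NP\N))/NP
    [1,7] NP   <
      [1,4] NP/S   >
        [1,3] (NP/S)/PP   >
          [1,2] "from" : ((NP/S)/PP)/PP
          [2,3] "plan" : PP
        [3,4] "liked" : PP
      [4,7] NP\(NP/S)   >
        [4,5] "city" : (NP\(NP/S))/PP
        [5,7] PP   >
          [5,6] "dog" : PP/NP
          [6,7] "a" : NP
  [7,8] "in" : NP\N

[0,1] (S/(NP\N))/NP  lex  "under"
[1,2] ((NP/S)/PP)/PP  lex  "from"
[2,3] PP  lex  "plan"
[1,3] (NP/S)/PP  >  k=2
[3,4] PP  lex  "liked"
[1,4] NP/S  >  k=3
[4,5] (NP\(NP/S))/PP  lex  "city"
[5,6] PP/NP  lex  "dog"
[6,7] NP  lex  "a"
[5,7] PP  >  k=6
[4,7] NP\(NP/S)  >  k=5
[1,7] NP  <  k=4
[0,7] S/(NP\N)  >  k=1
[7,8] NP\N  lex  "in"
[0,8] S  >  k=7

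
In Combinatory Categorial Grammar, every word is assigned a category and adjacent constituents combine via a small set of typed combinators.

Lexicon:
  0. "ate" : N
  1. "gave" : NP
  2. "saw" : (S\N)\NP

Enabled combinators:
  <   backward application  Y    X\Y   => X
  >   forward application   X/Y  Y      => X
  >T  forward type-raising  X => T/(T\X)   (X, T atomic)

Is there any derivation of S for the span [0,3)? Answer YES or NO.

YES

[0,3] S   <
  [0,1] "ate" : N
  [1,3] S\N   <
    [1,2] "gave" : NP
    [2,3] "saw" : (S\N)\NP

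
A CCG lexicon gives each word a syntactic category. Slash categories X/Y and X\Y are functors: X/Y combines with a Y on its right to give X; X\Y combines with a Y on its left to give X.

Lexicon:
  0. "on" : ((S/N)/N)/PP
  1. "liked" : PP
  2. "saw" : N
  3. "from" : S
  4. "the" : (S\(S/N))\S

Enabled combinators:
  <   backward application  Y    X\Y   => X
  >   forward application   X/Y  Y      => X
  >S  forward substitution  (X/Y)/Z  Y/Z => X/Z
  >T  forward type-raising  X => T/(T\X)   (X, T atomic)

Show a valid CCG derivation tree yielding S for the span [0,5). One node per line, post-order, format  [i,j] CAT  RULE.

[0,1] ((S/N)/N)/PP  lex  "on"
[1,2] PP  lex  "liked"
[0,2] (S/N)/N  >  k=1
[2,3] N  lex  "saw"
[0,3] S/N  >  k=2
[3,4] S  lex  "from"
[4,5] (S\(S/N))\S  lex  "the"
[3,5] S\(S/N)  <  k=4
[0,5] S  <  k=3

[0,5] S   <
  [0,3] S/N   >
    [0,2] (S/N)/N   >
      [0,1] "on" : ((S/N)/N)/PP
      [1,2] "liked" : PP
    [2,3] "saw" : N
  [3,5] S\(S/N)   <
    [3,4] "from" : S
    [4,5] "the" : (S\(S/N))\S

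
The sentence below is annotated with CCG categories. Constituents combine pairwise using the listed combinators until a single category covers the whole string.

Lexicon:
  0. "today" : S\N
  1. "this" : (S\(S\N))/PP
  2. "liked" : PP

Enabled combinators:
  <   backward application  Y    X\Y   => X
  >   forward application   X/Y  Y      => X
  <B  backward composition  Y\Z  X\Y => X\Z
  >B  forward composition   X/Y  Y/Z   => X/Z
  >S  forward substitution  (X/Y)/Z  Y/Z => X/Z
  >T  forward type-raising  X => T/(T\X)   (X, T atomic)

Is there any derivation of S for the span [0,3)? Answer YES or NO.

YES

[0,3] S   <
  [0,1] "today" : S\N
  [1,3] S\(S\N)   >
    [1,2] "this" : (S\(S\N))/PP
    [2,3] "liked" : PP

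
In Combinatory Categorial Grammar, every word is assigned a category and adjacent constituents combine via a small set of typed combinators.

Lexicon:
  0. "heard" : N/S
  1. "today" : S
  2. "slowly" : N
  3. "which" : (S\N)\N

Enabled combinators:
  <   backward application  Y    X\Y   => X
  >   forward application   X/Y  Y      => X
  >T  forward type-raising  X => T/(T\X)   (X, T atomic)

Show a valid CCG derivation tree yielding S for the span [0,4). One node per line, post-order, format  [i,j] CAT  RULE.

[0,4] S   <
  [0,2] N   >
    [0,1] "heard" : N/S
    [1,2] "today" : S
  [2,4] S\N   <
    [2,3] "slowly" : N
    [3,4] "which" : (S\N)\N

[0,1] N/S  lex  "heard"
[1,2] S  lex  "today"
[0,2] N  >  k=1
[2,3] N  lex  "slowly"
[3,4] (S\N)\N  lex  "which"
[2,4] S\N  <  k=3
[0,4] S  <  k=2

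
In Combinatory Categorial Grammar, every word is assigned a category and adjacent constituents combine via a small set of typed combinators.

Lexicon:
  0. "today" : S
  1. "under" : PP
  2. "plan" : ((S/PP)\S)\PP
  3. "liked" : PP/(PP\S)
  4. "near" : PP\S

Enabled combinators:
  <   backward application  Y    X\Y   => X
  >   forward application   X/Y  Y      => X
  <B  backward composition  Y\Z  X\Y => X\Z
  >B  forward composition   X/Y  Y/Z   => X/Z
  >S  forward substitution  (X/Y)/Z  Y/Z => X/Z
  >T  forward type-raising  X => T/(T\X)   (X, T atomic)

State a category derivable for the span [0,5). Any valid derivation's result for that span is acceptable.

[0,5] S   >
  [0,3] S/PP   <
    [0,1] "today" : S
    [1,3] (S/PP)\S   <
      [1,2] "under" : PP
      [2,3] "plan" : ((S/PP)\S)\PP
  [3,5] PP   >
    [3,4] "liked" : PP/(PP\S)
    [4,5] "near" : PP\S

S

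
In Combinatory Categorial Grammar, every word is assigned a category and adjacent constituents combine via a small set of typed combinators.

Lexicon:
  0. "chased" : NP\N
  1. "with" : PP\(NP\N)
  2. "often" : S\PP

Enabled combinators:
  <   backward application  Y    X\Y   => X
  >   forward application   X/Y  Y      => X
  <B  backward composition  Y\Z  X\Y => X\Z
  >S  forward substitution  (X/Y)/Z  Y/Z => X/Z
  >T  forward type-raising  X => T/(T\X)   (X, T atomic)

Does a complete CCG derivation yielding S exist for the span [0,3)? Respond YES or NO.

YES

[0,3] S   <
  [0,2] PP   <
    [0,1] "chased" : NP\N
    [1,2] "with" : PP\(NP\N)
  [2,3] "often" : S\PP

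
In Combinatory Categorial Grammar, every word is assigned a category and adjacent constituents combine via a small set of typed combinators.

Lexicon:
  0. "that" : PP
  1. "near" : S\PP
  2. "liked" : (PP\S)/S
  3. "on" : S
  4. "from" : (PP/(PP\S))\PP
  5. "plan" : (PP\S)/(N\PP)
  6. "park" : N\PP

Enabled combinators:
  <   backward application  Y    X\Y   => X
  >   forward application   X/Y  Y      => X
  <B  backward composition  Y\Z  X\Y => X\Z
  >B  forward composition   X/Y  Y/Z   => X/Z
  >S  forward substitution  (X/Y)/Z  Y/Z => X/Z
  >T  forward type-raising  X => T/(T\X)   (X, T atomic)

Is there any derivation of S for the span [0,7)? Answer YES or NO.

PP S\PP (PP\S)/S S (PP/(PP\S))\PP (PP\S)/(N\PP) N\PP
CKY chart[0,7] = {N/(N\PP), NP/(NP\PP), PP, PP/(PP\PP), S/(S\PP)}; S ∉ chart

NO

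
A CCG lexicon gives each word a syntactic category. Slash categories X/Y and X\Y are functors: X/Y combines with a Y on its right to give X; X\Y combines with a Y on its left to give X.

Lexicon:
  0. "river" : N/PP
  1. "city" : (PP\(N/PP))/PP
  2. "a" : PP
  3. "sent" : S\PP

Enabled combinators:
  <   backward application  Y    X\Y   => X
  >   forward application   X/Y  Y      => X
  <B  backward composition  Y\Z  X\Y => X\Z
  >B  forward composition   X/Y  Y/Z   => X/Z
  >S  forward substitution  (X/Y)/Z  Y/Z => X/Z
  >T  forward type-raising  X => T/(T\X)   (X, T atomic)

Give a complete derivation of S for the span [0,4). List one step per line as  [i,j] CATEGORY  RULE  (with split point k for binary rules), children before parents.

[0,1] N/PP  lex  "river"
[1,2] (PP\(N/PP))/PP  lex  "city"
[2,3] PP  lex  "a"
[1,3] PP\(N/PP)  >  k=2
[0,3] PP  <  k=1
[3,4] S\PP  lex  "sent"
[0,4] S  <  k=3

[0,4] S   <
  [0,3] PP   <
    [0,1] "river" : N/PP
    [1,3] PP\(N/PP)   >
      [1,2] "city" : (PP\(N/PP))/PP
      [2,3] "a" : PP
  [3,4] "sent" : S\PP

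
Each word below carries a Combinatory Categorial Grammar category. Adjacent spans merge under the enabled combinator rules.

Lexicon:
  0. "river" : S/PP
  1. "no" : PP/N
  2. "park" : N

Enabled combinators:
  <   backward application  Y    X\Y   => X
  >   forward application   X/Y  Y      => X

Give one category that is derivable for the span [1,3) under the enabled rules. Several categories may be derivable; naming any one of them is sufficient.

[0,3] S   >
  [0,1] "river" : S/PP
  [1,3] PP   >
    [1,2] "no" : PP/N
    [2,3] "park" : N

PP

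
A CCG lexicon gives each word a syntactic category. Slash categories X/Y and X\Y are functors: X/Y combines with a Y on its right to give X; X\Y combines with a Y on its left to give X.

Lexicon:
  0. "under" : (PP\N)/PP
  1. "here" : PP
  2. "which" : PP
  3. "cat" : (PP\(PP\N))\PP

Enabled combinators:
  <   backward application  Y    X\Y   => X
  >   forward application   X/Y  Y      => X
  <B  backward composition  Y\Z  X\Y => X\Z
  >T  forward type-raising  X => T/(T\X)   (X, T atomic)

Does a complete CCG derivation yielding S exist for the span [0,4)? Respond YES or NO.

NO

(PP\N)/PP PP PP (PP\(PP\N))\PP
CKY chart[0,4] = {N/(N\PP), NP/(NP\PP), PP, PP/(PP\PP), S/(S\PP)}; S ∉ chart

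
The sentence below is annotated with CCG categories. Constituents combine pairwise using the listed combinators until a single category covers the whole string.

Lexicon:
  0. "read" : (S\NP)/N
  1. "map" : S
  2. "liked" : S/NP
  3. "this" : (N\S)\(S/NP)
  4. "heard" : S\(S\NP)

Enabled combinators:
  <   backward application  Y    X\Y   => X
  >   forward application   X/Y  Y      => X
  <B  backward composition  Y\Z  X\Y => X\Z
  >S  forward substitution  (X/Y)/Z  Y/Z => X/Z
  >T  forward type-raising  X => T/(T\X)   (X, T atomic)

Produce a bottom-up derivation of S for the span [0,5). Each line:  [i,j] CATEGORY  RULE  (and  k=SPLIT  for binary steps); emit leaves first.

[0,1] (S\NP)/N  lex  "read"
[1,2] S  lex  "map"
[2,3] S/NP  lex  "liked"
[3,4] (N\S)\(S/NP)  lex  "this"
[2,4] N\S  <  k=3
[1,4] N  <  k=2
[0,4] S\NP  >  k=1
[4,5] S\(S\NP)  lex  "heard"
[0,5] S  <  k=4

[0,5] S   <
  [0,4] S\NP   >
    [0,1] "read" : (S\NP)/N
    [1,4] N   <
      [1,2] "map" : S
      [2,4] N\S   <
        [2,3] "liked" : S/NP
        [3,4] "this" : (N\S)\(S/NP)
  [4,5] "heard" : S\(S\NP)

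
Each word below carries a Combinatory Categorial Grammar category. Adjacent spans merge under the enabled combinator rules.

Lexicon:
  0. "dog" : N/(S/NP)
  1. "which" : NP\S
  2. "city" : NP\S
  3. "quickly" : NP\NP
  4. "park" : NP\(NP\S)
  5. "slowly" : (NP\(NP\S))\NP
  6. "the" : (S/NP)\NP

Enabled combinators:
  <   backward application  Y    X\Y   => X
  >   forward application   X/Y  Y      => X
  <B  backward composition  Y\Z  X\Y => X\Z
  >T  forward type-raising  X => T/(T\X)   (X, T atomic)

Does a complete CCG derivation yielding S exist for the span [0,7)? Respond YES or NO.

NO

N/(S/NP) NP\S NP\S NP\NP NP\(NP\S) (NP\(NP\S))\NP (S/NP)\NP
CKY chart[0,7] = {N, N/(N\N), NP/(NP\N), PP/(PP\N), S/(S\N)}; S ∉ chart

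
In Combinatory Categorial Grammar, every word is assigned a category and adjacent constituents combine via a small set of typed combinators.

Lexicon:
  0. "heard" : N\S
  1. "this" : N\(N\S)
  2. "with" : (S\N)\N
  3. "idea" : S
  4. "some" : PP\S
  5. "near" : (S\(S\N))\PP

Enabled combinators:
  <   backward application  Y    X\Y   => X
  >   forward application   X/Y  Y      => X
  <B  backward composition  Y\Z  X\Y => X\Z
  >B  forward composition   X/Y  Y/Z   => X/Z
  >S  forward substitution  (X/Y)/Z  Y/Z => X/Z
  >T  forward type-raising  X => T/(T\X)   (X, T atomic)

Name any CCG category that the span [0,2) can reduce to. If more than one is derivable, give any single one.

N

[0,6] S   <
  [0,3] S\N   <
    [0,2] N   <
      [0,1] "heard" : N\S
      [1,2] "this" : N\(N\S)
    [2,3] "with" : (S\N)\N
  [3,6] S\(S\N)   <
    [3,5] PP   <
      [3,4] "idea" : S
      [4,5] "some" : PP\S
    [5,6] "near" : (S\(S\N))\PP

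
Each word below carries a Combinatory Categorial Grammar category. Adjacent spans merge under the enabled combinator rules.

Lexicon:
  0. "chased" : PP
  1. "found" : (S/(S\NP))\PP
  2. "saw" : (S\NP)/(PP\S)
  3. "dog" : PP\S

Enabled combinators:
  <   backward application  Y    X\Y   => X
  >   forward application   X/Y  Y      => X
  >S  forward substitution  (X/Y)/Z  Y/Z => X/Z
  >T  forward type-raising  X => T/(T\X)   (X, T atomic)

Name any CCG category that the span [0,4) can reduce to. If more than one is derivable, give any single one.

[0,4] S   >
  [0,2] S/(S\NP)   <
    [0,1] "chased" : PP
    [1,2] "found" : (S/(S\NP))\PP
  [2,4] S\NP   >
    [2,3] "saw" : (S\NP)/(PP\S)
    [3,4] "dog" : PP\S

S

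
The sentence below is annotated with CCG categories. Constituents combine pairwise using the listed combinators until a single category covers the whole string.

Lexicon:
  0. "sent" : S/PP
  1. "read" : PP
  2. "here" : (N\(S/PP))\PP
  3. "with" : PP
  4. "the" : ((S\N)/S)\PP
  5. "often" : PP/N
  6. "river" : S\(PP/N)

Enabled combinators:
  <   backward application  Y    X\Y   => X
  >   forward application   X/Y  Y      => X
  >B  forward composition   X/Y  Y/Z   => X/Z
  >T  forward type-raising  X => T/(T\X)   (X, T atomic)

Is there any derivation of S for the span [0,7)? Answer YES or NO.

YES

[0,7] S   <
  [0,3] N   <
    [0,1] "sent" : S/PP
    [1,3] N\(S/PP)   <
      [1,2] "read" : PP
      [2,3] "here" : (N\(S/PP))\PP
  [3,7] S\N   >
    [3,5] (S\N)/S   <
      [3,4] "with" : PP
      [4,5] "the" : ((S\N)/S)\PP
    [5,7] S   <
      [5,6] "often" : PP/N
      [6,7] "river" : S\(PP/N)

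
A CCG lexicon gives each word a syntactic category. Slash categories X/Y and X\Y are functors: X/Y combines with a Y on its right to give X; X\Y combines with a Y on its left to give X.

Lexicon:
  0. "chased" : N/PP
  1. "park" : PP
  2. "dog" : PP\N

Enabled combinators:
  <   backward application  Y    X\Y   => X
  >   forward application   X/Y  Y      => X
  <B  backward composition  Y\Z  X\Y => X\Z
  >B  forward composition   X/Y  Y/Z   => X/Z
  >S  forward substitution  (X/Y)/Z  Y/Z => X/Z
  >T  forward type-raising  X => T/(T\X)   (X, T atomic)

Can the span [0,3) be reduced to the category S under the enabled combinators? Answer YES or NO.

N/PP PP PP\N
CKY chart[0,3] = {N/(N\PP), NP/(NP\PP), PP, PP/(PP\PP), S/(S\PP)}; S ∉ chart

NO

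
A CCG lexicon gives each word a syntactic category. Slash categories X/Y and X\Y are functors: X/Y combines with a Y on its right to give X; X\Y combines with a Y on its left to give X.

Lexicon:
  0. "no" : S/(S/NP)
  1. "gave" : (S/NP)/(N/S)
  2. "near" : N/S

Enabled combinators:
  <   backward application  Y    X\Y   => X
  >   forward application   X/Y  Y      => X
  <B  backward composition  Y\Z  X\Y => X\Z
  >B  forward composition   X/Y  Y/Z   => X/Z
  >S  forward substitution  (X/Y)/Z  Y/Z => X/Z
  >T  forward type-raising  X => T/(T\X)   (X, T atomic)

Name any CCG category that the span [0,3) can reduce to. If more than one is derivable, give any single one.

S

[0,3] S   >
  [0,1] "no" : S/(S/NP)
  [1,3] S/NP   >
    [1,2] "gave" : (S/NP)/(N/S)
    [2,3] "near" : N/S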